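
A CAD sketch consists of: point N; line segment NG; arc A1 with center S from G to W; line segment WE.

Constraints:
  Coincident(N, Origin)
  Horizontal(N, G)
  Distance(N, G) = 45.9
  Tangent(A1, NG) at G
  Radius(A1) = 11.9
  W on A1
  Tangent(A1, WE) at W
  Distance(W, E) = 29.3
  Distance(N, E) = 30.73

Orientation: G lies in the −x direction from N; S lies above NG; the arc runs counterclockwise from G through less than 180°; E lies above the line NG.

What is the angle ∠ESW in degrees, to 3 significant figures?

67.9°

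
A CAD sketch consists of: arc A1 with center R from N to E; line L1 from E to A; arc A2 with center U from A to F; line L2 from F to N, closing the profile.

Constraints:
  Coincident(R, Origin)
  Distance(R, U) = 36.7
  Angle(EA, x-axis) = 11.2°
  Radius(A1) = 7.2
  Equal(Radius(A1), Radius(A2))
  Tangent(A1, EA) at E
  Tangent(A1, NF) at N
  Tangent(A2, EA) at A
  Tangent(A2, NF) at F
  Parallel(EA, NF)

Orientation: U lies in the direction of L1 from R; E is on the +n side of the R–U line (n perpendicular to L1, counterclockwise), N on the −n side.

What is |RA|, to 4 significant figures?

37.40

The slot axis is L1's direction at 11.2°, so u = (cos 11.2°, sin 11.2°) = (0.9810, 0.1942) and n = (−sin 11.2°, cos 11.2°) = (-0.1942, 0.9810). R is at the origin and U lies 36.7 along u from R, so U = 36.7·u = (36.00, 7.128). Tangency of A1 to both parallel lines with radius 7.2 puts E and N at R ± 7.2·n: E = (-1.398, 7.063), N = (1.398, -7.063). Equal radii place A and F the same way about U: A = U + 7.2·n = (34.60, 14.19), F = U − 7.2·n = (37.40, 0.06552). Then |RA| = |A − R| = 37.40.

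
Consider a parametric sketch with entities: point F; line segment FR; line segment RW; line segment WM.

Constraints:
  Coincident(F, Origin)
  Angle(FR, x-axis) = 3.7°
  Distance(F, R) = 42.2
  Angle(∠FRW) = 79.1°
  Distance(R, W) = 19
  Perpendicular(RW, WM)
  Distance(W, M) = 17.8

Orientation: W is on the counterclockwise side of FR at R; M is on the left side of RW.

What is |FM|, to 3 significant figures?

26.1

∠FRW = 79.1°, so RW runs at 3.7° + (180° − 79.1°) = 105° from the x-axis; with |RW| = 19.0, W = R + 19.0·(cos 105°, sin 105°) = (37.3, 21.1). The perpendicularity gives WM at right angles to RW; with |WM| = 17.8 on the left of RW, M = W + 17.8·(-0.968, -0.252) = (20.1, 16.6). Then |FM| = |M − F| = 26.1.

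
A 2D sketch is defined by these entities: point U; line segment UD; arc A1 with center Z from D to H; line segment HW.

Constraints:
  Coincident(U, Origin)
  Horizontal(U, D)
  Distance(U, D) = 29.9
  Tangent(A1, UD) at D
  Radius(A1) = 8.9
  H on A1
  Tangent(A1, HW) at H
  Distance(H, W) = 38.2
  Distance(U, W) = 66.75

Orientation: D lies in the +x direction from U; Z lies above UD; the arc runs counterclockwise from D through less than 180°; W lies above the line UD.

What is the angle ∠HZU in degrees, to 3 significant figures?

141°

U is at the origin; UD is horizontal with |UD| = 29.9 and D on the +x side, so D = (29.9, 0.00). A1 meets UD tangentially, so ZD is at right angles to UD, so Z = D + (0, 8.9) = (29.9, 8.90). Since ZH ⟂ HW (tangency), |ZW| = √(8.9² + 38.2²) = 39.2 regardless of where H sits on A1. So W lies on both circle(U, 66.75) and circle(Z, 39.2); the above-UD intersection is W = (53.0, 40.6). H is the foot of the tangent from W: H = (38.1, 5.44).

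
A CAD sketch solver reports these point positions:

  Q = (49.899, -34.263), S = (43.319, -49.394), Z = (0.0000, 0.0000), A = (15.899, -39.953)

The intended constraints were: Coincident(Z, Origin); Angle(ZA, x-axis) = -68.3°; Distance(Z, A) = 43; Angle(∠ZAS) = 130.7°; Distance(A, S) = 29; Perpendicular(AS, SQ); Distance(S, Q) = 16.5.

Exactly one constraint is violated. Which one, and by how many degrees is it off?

Perpendicular(AS, SQ) — off by 4.50°.

Z = (0.00, 0.00) ✓; ZA at -68.30° ✓; |ZA| = 43.00 ✓; ∠ZAS = 130.7° ✓; |AS| = 29.00 ✓; ∠(AS, SQ) = 85.50° ✗; |SQ| = 16.50 ✓.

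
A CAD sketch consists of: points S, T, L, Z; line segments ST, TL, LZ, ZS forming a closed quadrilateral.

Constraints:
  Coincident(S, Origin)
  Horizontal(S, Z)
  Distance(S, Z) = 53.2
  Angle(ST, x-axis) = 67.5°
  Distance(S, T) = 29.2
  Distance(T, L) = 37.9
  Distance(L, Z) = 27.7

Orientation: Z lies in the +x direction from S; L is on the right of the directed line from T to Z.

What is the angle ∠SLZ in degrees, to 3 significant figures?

148°

S is at the origin; S and Z share the same y with |SZ| = 53.2 and Z in +x, so Z = (53.2, 0). ST runs at 67.5° with |ST| = 29.2, so T = (11.2, 27.0). L is determined by |TL| = 37.9 and |LZ| = 27.7 together: it lies at the intersection of circle(T, 37.9) and circle(Z, 27.7). With |TZ| = 49.9, the foot of the radical line on TZ is 31.7 from T and the perpendicular offset is √(37.9² − 31.7²) = 20.8. Taking the right-of-TZ solution: L = (26.6, -7.65).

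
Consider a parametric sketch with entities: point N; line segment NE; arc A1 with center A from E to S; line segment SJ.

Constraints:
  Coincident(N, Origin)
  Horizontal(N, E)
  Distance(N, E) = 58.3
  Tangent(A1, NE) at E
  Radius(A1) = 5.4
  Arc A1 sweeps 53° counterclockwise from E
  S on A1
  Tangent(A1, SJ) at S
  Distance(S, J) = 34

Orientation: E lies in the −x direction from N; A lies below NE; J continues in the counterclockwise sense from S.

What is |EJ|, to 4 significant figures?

38.37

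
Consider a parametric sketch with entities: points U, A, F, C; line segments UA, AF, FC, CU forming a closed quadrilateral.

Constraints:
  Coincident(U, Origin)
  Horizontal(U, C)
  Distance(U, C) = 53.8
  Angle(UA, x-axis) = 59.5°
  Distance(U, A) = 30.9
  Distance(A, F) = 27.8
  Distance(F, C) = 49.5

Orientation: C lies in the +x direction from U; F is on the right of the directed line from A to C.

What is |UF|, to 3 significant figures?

4.49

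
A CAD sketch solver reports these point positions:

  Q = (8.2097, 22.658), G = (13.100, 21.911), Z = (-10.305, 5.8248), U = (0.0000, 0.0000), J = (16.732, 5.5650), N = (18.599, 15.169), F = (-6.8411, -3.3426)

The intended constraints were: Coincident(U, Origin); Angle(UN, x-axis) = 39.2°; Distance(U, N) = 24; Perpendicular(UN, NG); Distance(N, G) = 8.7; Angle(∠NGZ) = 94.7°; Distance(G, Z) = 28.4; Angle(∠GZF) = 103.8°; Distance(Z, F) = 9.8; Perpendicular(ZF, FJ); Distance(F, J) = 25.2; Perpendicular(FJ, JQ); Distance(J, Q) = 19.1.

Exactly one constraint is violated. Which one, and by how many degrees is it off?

Perpendicular(FJ, JQ) — off by 5.80°.

U = (0.00, 0.00) ✓; UN at 39.20° ✓; |UN| = 24.00 ✓; ∠(UN, NG) = 90.00° ✓; |NG| = 8.700 ✓; ∠NGZ = 94.70° ✓; |GZ| = 28.40 ✓; ∠GZF = 103.8° ✓; |ZF| = 9.800 ✓; ∠(ZF, FJ) = 90.00° ✓; |FJ| = 25.20 ✓; ∠(FJ, JQ) = 95.80° ✗; |JQ| = 19.10 ✓.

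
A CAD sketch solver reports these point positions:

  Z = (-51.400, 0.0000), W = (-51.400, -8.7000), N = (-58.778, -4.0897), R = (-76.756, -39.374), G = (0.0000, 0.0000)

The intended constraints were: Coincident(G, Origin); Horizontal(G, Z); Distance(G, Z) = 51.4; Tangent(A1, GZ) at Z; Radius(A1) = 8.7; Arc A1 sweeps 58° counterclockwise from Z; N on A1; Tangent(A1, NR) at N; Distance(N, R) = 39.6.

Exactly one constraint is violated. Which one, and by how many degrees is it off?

Tangent(A1, NR) at N — off by 5.00°.

G = (0.00, 0.00) ✓; G.y = 0.00, Z.y = 0.00 ✓; |GZ| = 51.40 ✓; ∠(WZ, ZG) = 90.00° ✓; |WZ| = 8.700 ✓; bearing(W→N) − bearing(W→Z) = 58.00° ✓; |WN| = 8.700 ✓; ∠(WN, NR) = 85.00° ✗; |NR| = 39.60 ✓.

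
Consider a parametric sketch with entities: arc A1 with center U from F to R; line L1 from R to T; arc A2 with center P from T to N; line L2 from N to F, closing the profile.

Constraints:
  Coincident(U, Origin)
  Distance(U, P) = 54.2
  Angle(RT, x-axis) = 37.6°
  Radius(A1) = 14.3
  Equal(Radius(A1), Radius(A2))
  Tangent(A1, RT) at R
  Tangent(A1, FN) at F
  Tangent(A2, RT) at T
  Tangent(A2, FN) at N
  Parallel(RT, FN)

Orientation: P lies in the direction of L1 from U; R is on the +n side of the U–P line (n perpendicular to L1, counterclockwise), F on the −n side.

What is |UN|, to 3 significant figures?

56.1

The slot axis is L1's direction at 37.6°, so u = (cos 37.6°, sin 37.6°) = (0.792, 0.610) and n = (−sin 37.6°, cos 37.6°) = (-0.610, 0.792). U is at the origin and P lies 54.2 along u from U, so P = 54.2·u = (42.9, 33.1). Tangency of A1 to both parallel lines with radius 14.3 puts R and F at U ± 14.3·n: R = (-8.73, 11.3), F = (8.73, -11.3). Equal radii place T and N the same way about P: T = P + 14.3·n = (34.2, 44.4), N = P − 14.3·n = (51.7, 21.7). Then |UN| = |N − U| = 56.1.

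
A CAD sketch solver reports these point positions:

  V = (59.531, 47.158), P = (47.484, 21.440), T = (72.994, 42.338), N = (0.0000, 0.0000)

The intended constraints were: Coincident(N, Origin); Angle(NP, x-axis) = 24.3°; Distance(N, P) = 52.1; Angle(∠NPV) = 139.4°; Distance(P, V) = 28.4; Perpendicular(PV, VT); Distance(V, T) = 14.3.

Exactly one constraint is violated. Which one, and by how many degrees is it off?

Perpendicular(PV, VT) — off by 5.40°.

N = (0.00, 0.00) ✓; NP at 24.30° ✓; |NP| = 52.10 ✓; ∠NPV = 139.4° ✓; |PV| = 28.40 ✓; ∠(PV, VT) = 84.60° ✗; |VT| = 14.30 ✓.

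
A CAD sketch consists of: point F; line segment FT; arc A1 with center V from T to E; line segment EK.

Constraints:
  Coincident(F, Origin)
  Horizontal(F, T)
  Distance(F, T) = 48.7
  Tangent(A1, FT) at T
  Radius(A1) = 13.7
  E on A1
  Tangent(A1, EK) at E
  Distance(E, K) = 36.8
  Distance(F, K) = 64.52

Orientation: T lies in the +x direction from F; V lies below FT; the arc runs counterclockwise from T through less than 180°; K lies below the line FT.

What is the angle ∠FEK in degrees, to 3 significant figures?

119°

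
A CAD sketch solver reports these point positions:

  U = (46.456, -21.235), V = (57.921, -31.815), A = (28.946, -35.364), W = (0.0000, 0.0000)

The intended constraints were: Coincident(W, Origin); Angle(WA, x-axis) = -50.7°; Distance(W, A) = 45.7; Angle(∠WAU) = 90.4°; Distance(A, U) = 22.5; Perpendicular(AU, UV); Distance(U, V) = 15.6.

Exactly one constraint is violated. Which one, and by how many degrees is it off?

Perpendicular(AU, UV) — off by 8.40°.

W = (0.00, 0.00) ✓; WA at -50.70° ✓; |WA| = 45.70 ✓; ∠WAU = 90.40° ✓; |AU| = 22.50 ✓; ∠(AU, UV) = 81.60° ✗; |UV| = 15.60 ✓.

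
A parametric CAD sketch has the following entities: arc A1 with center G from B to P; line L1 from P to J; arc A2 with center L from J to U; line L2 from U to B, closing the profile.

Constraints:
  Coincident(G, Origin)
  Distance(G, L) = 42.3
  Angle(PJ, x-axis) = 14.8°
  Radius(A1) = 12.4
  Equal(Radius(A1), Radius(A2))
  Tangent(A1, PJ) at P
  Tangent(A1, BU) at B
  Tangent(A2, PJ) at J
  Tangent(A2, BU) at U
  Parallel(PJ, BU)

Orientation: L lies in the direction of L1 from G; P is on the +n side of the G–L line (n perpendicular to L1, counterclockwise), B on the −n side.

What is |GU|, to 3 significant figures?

44.1

Tangency of A1 to both parallel lines with radius 12.4 puts P and B at G ± 12.4·n: P = (-3.17, 12.0), B = (3.17, -12.0). Equal radii place J and U the same way about L: J = L + 12.4·n = (37.7, 22.8), U = L − 12.4·n = (44.1, -1.18). Then |GU| = |U − G| = 44.1.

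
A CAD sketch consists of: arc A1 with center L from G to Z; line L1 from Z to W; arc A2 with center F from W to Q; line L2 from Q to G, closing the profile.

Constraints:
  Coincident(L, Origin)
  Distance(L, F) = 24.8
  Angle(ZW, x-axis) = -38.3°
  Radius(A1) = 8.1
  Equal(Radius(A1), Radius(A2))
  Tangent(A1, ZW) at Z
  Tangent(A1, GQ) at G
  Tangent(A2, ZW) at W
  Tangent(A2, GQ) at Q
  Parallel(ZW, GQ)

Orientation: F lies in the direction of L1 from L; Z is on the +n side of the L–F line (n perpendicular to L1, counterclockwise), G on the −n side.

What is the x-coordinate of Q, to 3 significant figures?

14.4

The slot axis is L1's direction at -38.3°, so u = (cos -38.3°, sin -38.3°) = (0.785, -0.620) and n = (−sin -38.3°, cos -38.3°) = (0.620, 0.785). L is at the origin and F lies 24.8 along u from L, so F = 24.8·u = (19.5, -15.4). Tangency of A1 to both parallel lines with radius 8.1 puts Z and G at L ± 8.1·n: Z = (5.02, 6.36), G = (-5.02, -6.36). Equal radii place W and Q the same way about F: W = F + 8.1·n = (24.5, -9.01), Q = F − 8.1·n = (14.4, -21.7). So Q.x = 14.4.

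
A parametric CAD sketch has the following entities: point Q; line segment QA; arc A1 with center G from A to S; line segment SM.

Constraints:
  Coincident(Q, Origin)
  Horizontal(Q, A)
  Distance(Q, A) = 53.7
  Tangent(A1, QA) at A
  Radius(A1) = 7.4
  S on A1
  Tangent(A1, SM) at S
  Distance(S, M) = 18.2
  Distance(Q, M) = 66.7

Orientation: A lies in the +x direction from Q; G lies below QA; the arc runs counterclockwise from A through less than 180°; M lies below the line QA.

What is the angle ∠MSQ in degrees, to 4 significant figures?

150.8°

Checks: |GS| = 7.400 ✓; ∠(GS, SM) = 90.00° ✓; |SM| = 18.20 ✓; |QM| = 66.70 ✓.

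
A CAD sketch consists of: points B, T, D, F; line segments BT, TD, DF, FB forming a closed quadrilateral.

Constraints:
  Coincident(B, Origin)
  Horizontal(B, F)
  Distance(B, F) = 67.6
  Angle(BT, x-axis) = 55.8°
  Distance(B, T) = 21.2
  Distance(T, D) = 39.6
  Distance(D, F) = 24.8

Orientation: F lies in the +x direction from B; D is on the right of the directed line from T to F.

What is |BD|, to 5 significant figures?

44.037

B is at the origin; BF is horizontal with |BF| = 67.6 and F in +x, so F = (67.6, 0). BT runs at 55.8° with |BT| = 21.2, so T = (11.916, 17.534). D is determined by |TD| = 39.6 and |DF| = 24.8 together: it lies at the intersection of circle(T, 39.6) and circle(F, 24.8). With |TF| = 58.379, the foot of the radical line on TF is 37.353 from T and the perpendicular offset is √(39.6² − 37.353²) = 13.150. Taking the right-of-TF solution: D = (43.595, -6.2278).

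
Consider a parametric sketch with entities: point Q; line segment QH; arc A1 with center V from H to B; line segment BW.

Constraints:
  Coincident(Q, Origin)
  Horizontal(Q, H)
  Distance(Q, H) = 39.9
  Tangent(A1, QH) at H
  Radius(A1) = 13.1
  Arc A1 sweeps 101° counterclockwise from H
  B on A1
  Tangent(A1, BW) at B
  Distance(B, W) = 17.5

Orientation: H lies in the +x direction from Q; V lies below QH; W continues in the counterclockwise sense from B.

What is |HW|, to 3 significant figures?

34.1

Q is at the origin; QH is horizontal with |QH| = 39.9 and H on the +x side, so H = (39.9, 0.00). Tangency of A1 to QH means the radius VH is perpendicular to QH, so V = H + (0, -13.1) = (39.9, -13.1). On A1, H sits at bearing 90° from V; a 101° counterclockwise sweep puts B at bearing 191°, so B = V + 13.1·(cos 191°, sin 191°) = (27.0, -15.6). The tangent condition forces VB to be normal to BW, so BW runs along (−sin 191°, cos 191°); with |BW| = 17.5, W = (30.4, -32.8). Then |HW| = |W − H| = 34.1.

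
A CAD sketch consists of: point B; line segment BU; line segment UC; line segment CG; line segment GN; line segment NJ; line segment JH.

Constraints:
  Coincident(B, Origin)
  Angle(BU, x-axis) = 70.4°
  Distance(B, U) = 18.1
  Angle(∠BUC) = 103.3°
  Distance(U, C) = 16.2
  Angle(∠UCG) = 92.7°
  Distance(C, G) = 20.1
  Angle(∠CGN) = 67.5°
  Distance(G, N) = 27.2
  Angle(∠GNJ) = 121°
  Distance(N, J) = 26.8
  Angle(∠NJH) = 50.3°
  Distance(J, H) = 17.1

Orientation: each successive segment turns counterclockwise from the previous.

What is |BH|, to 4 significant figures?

25.49

∠GNJ = 121.0° gives NJ at 45.90° from the x-axis; with |NJ| = 26.8, J = (25.91, 22.59). ∠NJH = 50.3° gives JH at 175.6° from the x-axis; with |JH| = 17.1, H = (8.862, 23.90). Then |BH| = |H − B| = 25.49.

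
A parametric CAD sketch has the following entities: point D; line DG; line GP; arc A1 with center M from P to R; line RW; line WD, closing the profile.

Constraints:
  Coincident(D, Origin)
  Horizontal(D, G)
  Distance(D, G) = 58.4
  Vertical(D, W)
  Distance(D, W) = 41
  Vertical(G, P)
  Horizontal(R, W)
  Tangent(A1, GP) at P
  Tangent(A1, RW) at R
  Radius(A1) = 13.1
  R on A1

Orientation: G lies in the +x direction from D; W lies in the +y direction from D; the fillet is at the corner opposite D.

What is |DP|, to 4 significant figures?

64.72

D is at the origin; DG is horizontal with |DG| = 58.4 and G on the +x side, so G = (58.40, 0.000). D and W share the same x with |DW| = 41.0 and W on the +y side, so W = (0.000, 41.00). The virtual corner opposite D is at (58.40, 41.00). Since A1 is tangent to GP there, MP ⟂ GP and tangency of A1 to RW means the radius MR is perpendicular to RW, with radius 13.1, so the center M sits 13.1 in from both sides at M = (45.30, 27.90). That places the tangent points at P = (58.40, 27.90) on GP and R = (45.30, 41.00) on RW. Then |DP| = |P − D| = 64.72.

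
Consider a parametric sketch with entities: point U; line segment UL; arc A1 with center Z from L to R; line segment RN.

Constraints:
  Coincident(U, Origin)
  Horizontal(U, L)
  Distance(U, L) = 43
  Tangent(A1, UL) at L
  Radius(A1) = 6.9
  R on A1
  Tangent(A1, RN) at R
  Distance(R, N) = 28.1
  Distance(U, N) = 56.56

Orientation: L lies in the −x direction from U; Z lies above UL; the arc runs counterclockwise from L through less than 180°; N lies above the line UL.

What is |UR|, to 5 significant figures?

37.377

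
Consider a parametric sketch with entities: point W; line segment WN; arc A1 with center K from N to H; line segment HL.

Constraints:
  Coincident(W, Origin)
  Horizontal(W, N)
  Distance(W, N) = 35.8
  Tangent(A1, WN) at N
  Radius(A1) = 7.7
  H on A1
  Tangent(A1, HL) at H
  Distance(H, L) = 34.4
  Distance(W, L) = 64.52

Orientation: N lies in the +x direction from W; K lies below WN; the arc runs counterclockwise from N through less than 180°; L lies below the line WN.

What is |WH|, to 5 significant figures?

32.253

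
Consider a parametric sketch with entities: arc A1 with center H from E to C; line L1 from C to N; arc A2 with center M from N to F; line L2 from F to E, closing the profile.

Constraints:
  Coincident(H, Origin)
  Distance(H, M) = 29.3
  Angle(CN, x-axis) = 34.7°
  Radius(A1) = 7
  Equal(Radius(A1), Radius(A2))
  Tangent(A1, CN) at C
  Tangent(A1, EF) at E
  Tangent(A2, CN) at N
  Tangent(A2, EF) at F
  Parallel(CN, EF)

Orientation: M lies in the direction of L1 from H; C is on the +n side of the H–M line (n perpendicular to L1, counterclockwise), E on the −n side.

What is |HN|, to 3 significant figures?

30.1

Tangency of A1 to both parallel lines with radius 7.0 puts C and E at H ± 7.0·n: C = (-3.98, 5.76), E = (3.98, -5.76). Equal radii place N and F the same way about M: N = M + 7.0·n = (20.1, 22.4), F = M − 7.0·n = (28.1, 10.9). Then |HN| = |N − H| = 30.1.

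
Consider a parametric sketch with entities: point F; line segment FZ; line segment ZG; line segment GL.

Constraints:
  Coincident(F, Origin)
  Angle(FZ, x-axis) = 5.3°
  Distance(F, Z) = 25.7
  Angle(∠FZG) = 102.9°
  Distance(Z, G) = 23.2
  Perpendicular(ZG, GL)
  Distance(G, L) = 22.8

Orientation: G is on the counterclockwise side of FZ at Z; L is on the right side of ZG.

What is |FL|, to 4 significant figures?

55.92

∠FZG = 102.9°, so ZG runs at 5.3° + (180° − 102.9°) = 82.40° from the x-axis; with |ZG| = 23.2, G = Z + 23.2·(cos 82.40°, sin 82.40°) = (28.66, 25.37). ZG is perpendicular to GL; with |GL| = 22.8 on the right of ZG, L = G + 22.8·(0.9912, -0.1323) = (51.26, 22.35). Then |FL| = |L − F| = 55.92.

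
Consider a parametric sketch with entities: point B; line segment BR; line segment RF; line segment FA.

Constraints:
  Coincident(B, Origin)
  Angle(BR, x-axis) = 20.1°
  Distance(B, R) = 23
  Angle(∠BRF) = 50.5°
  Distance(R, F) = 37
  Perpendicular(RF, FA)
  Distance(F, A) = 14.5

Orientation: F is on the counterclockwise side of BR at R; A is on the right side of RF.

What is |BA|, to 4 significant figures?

39.25

∠BRF = 50.5°, so RF runs at 20.1° + (180° − 50.5°) = 149.6° from the x-axis; with |RF| = 37.0, F = R + 37.0·(cos 149.6°, sin 149.6°) = (-10.31, 26.63). RF ⟂ FA; with |FA| = 14.5 on the right of RF, A = F + 14.5·(0.5060, 0.8625) = (-2.976, 39.13). Then |BA| = |A − B| = 39.25.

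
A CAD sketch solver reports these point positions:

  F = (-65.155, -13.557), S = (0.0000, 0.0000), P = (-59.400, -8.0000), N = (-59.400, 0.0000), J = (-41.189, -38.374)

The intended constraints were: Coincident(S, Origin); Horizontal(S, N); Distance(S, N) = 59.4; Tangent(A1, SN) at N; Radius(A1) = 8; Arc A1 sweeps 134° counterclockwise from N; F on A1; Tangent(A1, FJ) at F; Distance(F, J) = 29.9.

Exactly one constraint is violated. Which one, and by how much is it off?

Distance(F, J) = 29.9 — off by 4.60.

S = (0.00, 0.00) ✓; S.y = 0.00, N.y = 0.00 ✓; |SN| = 59.40 ✓; ∠(PN, NS) = 90.00° ✓; |PN| = 8.000 ✓; bearing(P→F) − bearing(P→N) = 134.0° ✓; |PF| = 8.000 ✓; ∠(PF, FJ) = 90.00° ✓; |FJ| = 34.50 ✗.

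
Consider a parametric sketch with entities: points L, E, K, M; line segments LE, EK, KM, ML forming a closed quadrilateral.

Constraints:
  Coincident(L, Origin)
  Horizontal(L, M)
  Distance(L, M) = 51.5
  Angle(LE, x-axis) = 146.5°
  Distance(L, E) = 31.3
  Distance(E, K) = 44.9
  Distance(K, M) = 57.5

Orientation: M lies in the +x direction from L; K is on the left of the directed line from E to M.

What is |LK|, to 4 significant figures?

43.12

L is at the origin; LM is horizontal with |LM| = 51.5 and M in +x, so M = (51.5, 0). LE runs at 146.5° with |LE| = 31.3, so E = (-26.10, 17.28). K is determined by |EK| = 44.9 and |KM| = 57.5 together: it lies at the intersection of circle(E, 44.9) and circle(M, 57.5). With |EM| = 79.50, the foot of the radical line on EM is 31.64 from E and the perpendicular offset is √(44.9² − 31.64²) = 31.86. Taking the left-of-EM solution: K = (11.70, 41.50).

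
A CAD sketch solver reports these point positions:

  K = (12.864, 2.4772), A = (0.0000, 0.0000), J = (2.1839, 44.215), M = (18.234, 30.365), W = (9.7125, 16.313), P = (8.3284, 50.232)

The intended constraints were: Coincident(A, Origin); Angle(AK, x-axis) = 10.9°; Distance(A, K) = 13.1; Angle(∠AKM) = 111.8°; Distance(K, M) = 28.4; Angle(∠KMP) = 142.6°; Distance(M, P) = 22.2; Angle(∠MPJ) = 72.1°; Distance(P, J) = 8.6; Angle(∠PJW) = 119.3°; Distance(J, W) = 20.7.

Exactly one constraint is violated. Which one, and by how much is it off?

Distance(J, W) = 20.7 — off by 8.20.

A = (0.00, 0.00) ✓; AK at 10.90° ✓; |AK| = 13.10 ✓; ∠AKM = 111.8° ✓; |KM| = 28.40 ✓; ∠KMP = 142.6° ✓; |MP| = 22.20 ✓; ∠MPJ = 72.10° ✓; |PJ| = 8.600 ✓; ∠PJW = 119.3° ✓; |JW| = 28.90 ✗.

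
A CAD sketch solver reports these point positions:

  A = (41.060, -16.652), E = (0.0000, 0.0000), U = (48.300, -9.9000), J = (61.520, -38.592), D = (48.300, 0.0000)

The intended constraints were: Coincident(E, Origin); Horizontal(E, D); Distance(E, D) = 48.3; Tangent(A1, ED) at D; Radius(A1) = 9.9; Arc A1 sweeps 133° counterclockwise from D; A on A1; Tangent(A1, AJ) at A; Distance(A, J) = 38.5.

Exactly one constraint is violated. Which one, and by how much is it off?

Distance(A, J) = 38.5 — off by 8.50.

E = (0.00, 0.00) ✓; E.y = 0.00, D.y = 0.00 ✓; |ED| = 48.30 ✓; ∠(UD, DE) = 90.00° ✓; |UD| = 9.900 ✓; bearing(U→A) − bearing(U→D) = 133.0° ✓; |UA| = 9.900 ✓; ∠(UA, AJ) = 90.00° ✓; |AJ| = 30.00 ✗.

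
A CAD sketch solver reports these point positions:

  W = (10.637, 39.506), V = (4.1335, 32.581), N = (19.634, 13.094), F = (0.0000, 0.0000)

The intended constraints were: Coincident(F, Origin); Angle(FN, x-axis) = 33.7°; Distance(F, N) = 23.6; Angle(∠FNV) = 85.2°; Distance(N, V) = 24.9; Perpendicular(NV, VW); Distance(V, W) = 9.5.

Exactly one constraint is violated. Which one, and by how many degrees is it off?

Perpendicular(NV, VW) — off by 8.30°.

F = (0.00, 0.00) ✓; FN at 33.70° ✓; |FN| = 23.60 ✓; ∠FNV = 85.20° ✓; |NV| = 24.90 ✓; ∠(NV, VW) = 81.70° ✗; |VW| = 9.500 ✓.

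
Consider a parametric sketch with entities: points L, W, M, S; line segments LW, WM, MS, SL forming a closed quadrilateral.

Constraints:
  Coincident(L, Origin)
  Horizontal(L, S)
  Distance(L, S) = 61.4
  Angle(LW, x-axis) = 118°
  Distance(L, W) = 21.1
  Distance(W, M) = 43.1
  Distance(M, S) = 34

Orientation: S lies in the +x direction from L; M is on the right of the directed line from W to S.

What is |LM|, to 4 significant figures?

27.65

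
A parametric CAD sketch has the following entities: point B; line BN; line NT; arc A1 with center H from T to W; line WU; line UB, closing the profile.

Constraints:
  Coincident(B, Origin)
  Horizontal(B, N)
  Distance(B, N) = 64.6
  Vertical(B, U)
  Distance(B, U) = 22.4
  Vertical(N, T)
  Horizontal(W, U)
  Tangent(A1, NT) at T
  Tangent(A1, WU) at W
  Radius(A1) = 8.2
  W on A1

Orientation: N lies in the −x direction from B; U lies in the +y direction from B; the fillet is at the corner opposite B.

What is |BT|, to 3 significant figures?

66.1

B is at the origin; BN is horizontal with |BN| = 64.6 and N on the −x side, so N = (-64.6, 0.00). B and U share the same x with |BU| = 22.4 and U on the +y side, so U = (0.00, 22.4). The virtual corner opposite B is at (-64.6, 22.4). Since A1 is tangent to NT there, HT ⟂ NT and A1 meets WU tangentially, so HW is at right angles to WU, with radius 8.2, so the center H sits 8.2 in from both sides at H = (-56.4, 14.2). That places the tangent points at T = (-64.6, 14.2) on NT and W = (-56.4, 22.4) on WU. Then |BT| = |T − B| = 66.1.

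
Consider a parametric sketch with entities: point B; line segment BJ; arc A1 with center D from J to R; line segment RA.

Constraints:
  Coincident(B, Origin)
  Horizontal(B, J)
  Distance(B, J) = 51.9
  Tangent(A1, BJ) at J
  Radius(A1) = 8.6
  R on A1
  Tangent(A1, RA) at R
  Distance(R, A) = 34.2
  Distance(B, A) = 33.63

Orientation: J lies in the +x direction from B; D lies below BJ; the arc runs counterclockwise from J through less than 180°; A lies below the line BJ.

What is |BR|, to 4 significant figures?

46.01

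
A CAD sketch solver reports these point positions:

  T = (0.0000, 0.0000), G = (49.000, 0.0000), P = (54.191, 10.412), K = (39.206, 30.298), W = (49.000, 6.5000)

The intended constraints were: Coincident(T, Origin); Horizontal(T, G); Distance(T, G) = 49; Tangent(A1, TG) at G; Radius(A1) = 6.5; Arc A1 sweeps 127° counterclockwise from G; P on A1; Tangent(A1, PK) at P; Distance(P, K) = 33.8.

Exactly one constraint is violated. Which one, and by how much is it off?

Distance(P, K) = 33.8 — off by 8.90.

T = (0.00, 0.00) ✓; T.y = 0.00, G.y = 0.00 ✓; |TG| = 49.00 ✓; ∠(WG, GT) = 90.00° ✓; |WG| = 6.500 ✓; bearing(W→P) − bearing(W→G) = 127.0° ✓; |WP| = 6.500 ✓; ∠(WP, PK) = 90.00° ✓; |PK| = 24.90 ✗.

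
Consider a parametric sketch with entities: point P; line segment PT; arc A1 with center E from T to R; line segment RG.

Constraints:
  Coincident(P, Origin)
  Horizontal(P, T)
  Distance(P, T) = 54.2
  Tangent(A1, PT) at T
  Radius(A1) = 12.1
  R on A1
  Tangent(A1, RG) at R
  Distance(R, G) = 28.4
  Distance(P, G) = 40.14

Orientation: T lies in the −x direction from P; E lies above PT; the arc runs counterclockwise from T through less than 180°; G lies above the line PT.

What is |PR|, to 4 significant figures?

44.54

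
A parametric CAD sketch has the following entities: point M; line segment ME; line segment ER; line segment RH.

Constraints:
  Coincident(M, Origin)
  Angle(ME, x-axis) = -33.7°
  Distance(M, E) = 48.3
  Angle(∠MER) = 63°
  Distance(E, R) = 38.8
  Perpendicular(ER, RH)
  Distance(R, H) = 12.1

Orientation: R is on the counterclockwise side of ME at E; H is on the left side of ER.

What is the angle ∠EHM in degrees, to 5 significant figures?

78.712°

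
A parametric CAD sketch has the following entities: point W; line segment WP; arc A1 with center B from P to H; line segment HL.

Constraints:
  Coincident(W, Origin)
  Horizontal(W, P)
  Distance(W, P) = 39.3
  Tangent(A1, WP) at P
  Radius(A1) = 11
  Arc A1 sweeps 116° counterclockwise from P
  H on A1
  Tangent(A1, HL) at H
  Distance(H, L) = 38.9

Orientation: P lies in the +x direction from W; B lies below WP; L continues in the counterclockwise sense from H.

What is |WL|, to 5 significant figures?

68.835

W is at the origin; WP is horizontal with |WP| = 39.3 and P on the +x side, so P = (39.300, 0.0000). A1 meets WP tangentially, so BP is at right angles to WP, so B = P + (0, -11) = (39.300, -11.000). On A1, P sits at bearing 90° from B; a 116° counterclockwise sweep puts H at bearing 206°, so H = B + 11.0·(cos 206°, sin 206°) = (29.413, -15.822). A1 meets HL tangentially, so BH is at right angles to HL, so HL runs along (−sin 206°, cos 206°); with |HL| = 38.9, L = (46.466, -50.785). Then |WL| = |L − W| = 68.835.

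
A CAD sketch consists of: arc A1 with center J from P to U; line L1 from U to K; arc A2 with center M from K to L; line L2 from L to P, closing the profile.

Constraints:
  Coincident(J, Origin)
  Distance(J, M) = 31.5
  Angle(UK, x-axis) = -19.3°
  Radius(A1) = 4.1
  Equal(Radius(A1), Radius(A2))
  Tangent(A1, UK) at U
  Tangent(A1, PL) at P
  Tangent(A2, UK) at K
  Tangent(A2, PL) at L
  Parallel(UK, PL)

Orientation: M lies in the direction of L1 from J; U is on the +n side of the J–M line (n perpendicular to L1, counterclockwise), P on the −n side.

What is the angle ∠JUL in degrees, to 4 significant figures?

75.41°

Tangency of A1 to both parallel lines with radius 4.1 puts U and P at J ± 4.1·n: U = (1.355, 3.870), P = (-1.355, -3.870). Equal radii place K and L the same way about M: K = M + 4.1·n = (31.08, -6.542), L = M − 4.1·n = (28.37, -14.28). Then cos ∠JUL = UJ·UL / (|UJ||UL|), giving 75.41°.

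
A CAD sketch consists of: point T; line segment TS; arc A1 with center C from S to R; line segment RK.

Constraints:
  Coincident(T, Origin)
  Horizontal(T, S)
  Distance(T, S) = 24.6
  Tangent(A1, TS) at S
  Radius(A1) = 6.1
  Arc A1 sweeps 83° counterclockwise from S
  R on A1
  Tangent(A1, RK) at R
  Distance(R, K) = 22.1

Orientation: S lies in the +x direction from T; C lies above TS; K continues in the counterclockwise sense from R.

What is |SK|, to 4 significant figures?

28.66

On A1, S sits at bearing -90° from C; an 83° counterclockwise sweep puts R at bearing -7°, so R = C + 6.1·(cos -7°, sin -7°) = (30.65, 5.357). The tangent condition forces CR to be normal to RK, so RK runs along (−sin -7°, cos -7°); with |RK| = 22.1, K = (33.35, 27.29). Then |SK| = |K − S| = 28.66.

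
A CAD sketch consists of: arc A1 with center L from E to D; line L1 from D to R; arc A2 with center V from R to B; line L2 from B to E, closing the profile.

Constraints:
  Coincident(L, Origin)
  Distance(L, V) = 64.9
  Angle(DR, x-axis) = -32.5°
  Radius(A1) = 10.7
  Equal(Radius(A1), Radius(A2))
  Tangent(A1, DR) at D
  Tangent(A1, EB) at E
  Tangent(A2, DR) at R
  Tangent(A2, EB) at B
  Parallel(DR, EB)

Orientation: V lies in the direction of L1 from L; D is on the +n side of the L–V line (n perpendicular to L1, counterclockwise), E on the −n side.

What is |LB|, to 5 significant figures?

65.776

The slot axis is L1's direction at -32.5°, so u = (cos -32.5°, sin -32.5°) = (0.84339, -0.53730) and n = (−sin -32.5°, cos -32.5°) = (0.53730, 0.84339). L is at the origin and V lies 64.9 along u from L, so V = 64.9·u = (54.736, -34.871). Tangency of A1 to both parallel lines with radius 10.7 puts D and E at L ± 10.7·n: D = (5.7491, 9.0243), E = (-5.7491, -9.0243). Equal radii place R and B the same way about V: R = V + 10.7·n = (60.485, -25.846), B = V − 10.7·n = (48.987, -43.895). Then |LB| = |B − L| = 65.776.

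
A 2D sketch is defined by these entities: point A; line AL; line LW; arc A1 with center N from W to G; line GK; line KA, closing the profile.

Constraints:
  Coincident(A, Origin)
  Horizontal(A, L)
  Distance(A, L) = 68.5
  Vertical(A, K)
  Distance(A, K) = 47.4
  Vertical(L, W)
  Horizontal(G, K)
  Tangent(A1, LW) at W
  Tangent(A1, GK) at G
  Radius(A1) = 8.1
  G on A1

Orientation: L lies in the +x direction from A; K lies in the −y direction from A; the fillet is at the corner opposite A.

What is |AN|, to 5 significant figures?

72.060

AK is vertical with |AK| = 47.4 and K on the −y side, so K = (0.0000, -47.400). The virtual corner opposite A is at (68.500, -47.400). Tangency of A1 to LW means the radius NW is perpendicular to LW and tangency of A1 to GK means the radius NG is perpendicular to GK, with radius 8.1, so the center N sits 8.1 in from both sides at N = (60.400, -39.300). Then |AN| = |N − A| = 72.060.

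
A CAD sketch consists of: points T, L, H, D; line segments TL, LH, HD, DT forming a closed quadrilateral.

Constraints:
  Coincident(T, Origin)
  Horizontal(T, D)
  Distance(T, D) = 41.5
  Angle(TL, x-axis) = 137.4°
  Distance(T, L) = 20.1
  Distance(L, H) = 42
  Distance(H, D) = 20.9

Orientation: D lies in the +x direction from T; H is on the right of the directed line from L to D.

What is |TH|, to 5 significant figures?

22.900

T is at the origin; TD is horizontal with |TD| = 41.5 and D in +x, so D = (41.5, 0). TL runs at 137.4° with |TL| = 20.1, so L = (-14.796, 13.605). H is determined by |LH| = 42.0 and |HD| = 20.9 together: it lies at the intersection of circle(L, 42.0) and circle(D, 20.9). With |LD| = 57.916, the foot of the radical line on LD is 40.416 from L and the perpendicular offset is √(42.0² − 40.416²) = 11.426. Taking the right-of-LD solution: H = (21.805, -6.9951).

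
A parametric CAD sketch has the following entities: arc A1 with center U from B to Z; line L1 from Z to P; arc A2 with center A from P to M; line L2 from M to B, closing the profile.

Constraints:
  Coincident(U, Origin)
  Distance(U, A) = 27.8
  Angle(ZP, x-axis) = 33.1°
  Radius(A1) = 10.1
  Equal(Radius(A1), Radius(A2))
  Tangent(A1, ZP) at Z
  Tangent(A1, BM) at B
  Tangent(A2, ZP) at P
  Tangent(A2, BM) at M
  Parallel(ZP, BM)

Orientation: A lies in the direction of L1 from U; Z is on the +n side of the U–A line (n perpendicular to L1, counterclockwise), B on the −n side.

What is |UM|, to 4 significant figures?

29.58

The slot axis is L1's direction at 33.1°, so u = (cos 33.1°, sin 33.1°) = (0.8377, 0.5461) and n = (−sin 33.1°, cos 33.1°) = (-0.5461, 0.8377). U is at the origin and A lies 27.8 along u from U, so A = 27.8·u = (23.29, 15.18). Tangency of A1 to both parallel lines with radius 10.1 puts Z and B at U ± 10.1·n: Z = (-5.516, 8.461), B = (5.516, -8.461). Equal radii place P and M the same way about A: P = A + 10.1·n = (17.77, 23.64), M = A − 10.1·n = (28.80, 6.721). Then |UM| = |M − U| = 29.58.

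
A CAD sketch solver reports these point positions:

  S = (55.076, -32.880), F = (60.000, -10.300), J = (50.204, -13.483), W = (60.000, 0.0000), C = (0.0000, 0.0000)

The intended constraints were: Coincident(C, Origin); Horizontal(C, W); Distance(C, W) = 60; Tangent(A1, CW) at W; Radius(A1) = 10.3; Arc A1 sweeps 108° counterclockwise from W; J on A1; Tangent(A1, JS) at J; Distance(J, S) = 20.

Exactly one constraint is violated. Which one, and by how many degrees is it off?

Tangent(A1, JS) at J — off by 3.90°.

C = (0.00, 0.00) ✓; C.y = 0.00, W.y = 0.00 ✓; |CW| = 60.00 ✓; ∠(FW, WC) = 90.00° ✓; |FW| = 10.30 ✓; bearing(F→J) − bearing(F→W) = 108.0° ✓; |FJ| = 10.30 ✓; ∠(FJ, JS) = 93.90° ✗; |JS| = 20.00 ✓.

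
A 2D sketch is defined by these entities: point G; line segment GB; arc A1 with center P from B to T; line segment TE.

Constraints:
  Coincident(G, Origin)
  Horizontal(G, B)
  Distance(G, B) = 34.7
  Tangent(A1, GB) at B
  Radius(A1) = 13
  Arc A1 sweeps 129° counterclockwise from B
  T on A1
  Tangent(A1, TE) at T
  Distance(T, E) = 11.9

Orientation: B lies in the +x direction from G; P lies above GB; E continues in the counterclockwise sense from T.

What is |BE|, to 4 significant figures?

30.54

G is at the origin; G and B share the same y with |GB| = 34.7 and B on the +x side, so B = (34.70, 0.000). Since A1 is tangent to GB there, PB ⟂ GB, so P = B + (0, 13) = (34.70, 13.00). On A1, B sits at bearing -90° from P; a 129° counterclockwise sweep puts T at bearing 39°, so T = P + 13.0·(cos 39°, sin 39°) = (44.80, 21.18). The tangent condition forces PT to be normal to TE, so TE runs along (−sin 39°, cos 39°); with |TE| = 11.9, E = (37.31, 30.43). Then |BE| = |E − B| = 30.54.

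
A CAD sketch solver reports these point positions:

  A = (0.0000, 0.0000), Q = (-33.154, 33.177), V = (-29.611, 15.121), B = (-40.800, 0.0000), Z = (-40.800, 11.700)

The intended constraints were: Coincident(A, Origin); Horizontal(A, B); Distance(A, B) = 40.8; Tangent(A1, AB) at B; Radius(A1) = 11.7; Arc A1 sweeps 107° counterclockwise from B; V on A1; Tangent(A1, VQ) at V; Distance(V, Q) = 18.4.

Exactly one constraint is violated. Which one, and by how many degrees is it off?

Tangent(A1, VQ) at V — off by 5.90°.

A = (0.00, 0.00) ✓; A.y = 0.00, B.y = 0.00 ✓; |AB| = 40.80 ✓; ∠(ZB, BA) = 90.00° ✓; |ZB| = 11.70 ✓; bearing(Z→V) − bearing(Z→B) = 107.0° ✓; |ZV| = 11.70 ✓; ∠(ZV, VQ) = 95.90° ✗; |VQ| = 18.40 ✓.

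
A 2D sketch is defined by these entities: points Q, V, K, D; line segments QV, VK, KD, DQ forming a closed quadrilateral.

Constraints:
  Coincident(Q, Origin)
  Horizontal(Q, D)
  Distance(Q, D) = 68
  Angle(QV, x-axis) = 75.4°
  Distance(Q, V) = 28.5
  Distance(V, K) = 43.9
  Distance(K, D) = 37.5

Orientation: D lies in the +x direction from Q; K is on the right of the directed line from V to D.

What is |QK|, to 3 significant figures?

32.8

Checks: |VK| = 43.90 ✓; |KD| = 37.50 ✓.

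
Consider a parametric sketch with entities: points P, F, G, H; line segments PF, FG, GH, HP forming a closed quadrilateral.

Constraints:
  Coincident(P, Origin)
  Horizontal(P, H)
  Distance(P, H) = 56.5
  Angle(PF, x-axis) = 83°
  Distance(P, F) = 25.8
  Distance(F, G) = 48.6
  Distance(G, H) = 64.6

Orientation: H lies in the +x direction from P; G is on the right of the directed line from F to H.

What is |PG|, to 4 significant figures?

22.82

P is at the origin; PH is horizontal with |PH| = 56.5 and H in +x, so H = (56.5, 0). PF runs at 83.0° with |PF| = 25.8, so F = (3.144, 25.61). G is determined by |FG| = 48.6 and |GH| = 64.6 together: it lies at the intersection of circle(F, 48.6) and circle(H, 64.6). With |FH| = 59.18, the foot of the radical line on FH is 14.29 from F and the perpendicular offset is √(48.6² − 14.29²) = 46.45. Taking the right-of-FH solution: G = (-4.072, -22.45).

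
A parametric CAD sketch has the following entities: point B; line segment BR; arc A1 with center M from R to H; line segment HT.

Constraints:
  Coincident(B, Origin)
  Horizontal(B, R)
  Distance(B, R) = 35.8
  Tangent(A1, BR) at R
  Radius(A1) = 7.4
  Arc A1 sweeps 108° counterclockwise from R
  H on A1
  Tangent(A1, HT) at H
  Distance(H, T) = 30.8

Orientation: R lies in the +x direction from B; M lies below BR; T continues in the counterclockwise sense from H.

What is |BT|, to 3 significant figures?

54.6

B is at the origin; BR is horizontal with |BR| = 35.8 and R on the +x side, so R = (35.8, 0.00). Since A1 is tangent to BR there, MR ⟂ BR, so M = R + (0, -7.4) = (35.8, -7.40). On A1, R sits at bearing 90° from M; a 108° counterclockwise sweep puts H at bearing 198°, so H = M + 7.4·(cos 198°, sin 198°) = (28.8, -9.69). Since A1 is tangent to HT there, MH ⟂ HT, so HT runs along (−sin 198°, cos 198°); with |HT| = 30.8, T = (38.3, -39.0). Then |BT| = |T − B| = 54.6.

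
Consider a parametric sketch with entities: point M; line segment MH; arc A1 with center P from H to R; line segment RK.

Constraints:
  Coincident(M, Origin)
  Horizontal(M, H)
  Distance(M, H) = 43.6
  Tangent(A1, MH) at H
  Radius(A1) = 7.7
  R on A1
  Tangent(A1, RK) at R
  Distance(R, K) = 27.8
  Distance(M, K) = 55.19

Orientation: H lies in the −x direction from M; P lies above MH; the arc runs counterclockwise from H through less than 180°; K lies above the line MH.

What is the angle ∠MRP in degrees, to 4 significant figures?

154.5°

Checks: |PH| = 7.700 ✓; |PR| = 7.700 ✓; ∠(PR, RK) = 90.00° ✓; |RK| = 27.80 ✓; |MK| = 55.19 ✓.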